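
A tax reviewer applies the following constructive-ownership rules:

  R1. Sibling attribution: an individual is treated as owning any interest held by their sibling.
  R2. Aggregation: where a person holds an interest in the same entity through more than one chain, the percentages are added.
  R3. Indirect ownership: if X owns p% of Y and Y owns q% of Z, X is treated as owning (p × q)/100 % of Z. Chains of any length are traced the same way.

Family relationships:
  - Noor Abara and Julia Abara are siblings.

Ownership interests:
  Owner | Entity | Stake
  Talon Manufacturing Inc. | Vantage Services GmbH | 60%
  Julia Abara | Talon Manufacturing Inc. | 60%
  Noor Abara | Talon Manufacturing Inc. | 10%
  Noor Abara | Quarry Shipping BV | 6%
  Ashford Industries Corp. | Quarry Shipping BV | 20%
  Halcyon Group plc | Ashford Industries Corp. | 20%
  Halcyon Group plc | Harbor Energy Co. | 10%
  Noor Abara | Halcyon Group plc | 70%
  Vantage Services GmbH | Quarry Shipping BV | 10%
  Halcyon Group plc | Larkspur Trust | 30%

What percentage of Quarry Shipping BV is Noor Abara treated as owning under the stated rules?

By sibling attribution (R1), Noor Abara is treated as also owning Julia Abara's interest in Talon Manufacturing Inc, giving 10% + 60% = 70%.
Chain via Halcyon Group plc → Ashford Industries Corp. (R3): 70% × 20% × 20% = 2.8% of Quarry Shipping BV.
Chain via Talon Manufacturing Inc. → Vantage Services GmbH (R3): 70% × 60% × 10% = 4.2% of Quarry Shipping BV.
Direct interest in Quarry Shipping BV: 6%.
Aggregating (R2): 2.8% + 4.2% + 6% = 13%.

13%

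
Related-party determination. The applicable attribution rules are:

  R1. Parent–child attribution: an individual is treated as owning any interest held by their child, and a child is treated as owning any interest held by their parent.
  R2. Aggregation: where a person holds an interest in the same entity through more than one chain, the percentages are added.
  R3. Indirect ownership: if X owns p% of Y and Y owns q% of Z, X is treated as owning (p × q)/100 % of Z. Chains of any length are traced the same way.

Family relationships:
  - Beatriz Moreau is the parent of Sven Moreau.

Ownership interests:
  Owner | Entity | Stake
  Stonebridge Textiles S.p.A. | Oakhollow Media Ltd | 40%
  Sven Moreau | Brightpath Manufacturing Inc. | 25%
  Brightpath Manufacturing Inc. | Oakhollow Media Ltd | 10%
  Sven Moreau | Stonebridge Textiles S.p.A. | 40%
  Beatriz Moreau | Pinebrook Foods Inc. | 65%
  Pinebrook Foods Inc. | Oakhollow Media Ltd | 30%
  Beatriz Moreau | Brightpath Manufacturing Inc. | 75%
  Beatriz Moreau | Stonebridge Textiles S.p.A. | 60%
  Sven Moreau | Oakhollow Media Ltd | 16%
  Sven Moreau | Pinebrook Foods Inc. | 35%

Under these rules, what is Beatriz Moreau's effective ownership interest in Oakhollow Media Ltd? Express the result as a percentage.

By parent–child attribution (R1), Beatriz Moreau is treated as also owning Sven Moreau's interest in Pinebrook Foods Inc, giving 65% + 35% = 100%.
By parent–child attribution (R1), Beatriz Moreau is treated as also owning Sven Moreau's interest in Brightpath Manufacturing Inc, giving 75% + 25% = 100%.
By parent–child attribution (R1), Beatriz Moreau is treated as also owning Sven Moreau's interest in Stonebridge Textiles S.p.A, giving 60% + 40% = 100%.
By parent–child attribution (R1), Beatriz Moreau is treated as owning Sven Moreau's 16% interest in Oakhollow Media Ltd.
Chain via Pinebrook Foods Inc. (R3): 100% × 30% = 30% of Oakhollow Media Ltd.
Chain via Brightpath Manufacturing Inc. (R3): 100% × 10% = 10% of Oakhollow Media Ltd.
Chain via Stonebridge Textiles S.p.A. (R3): 100% × 40% = 40% of Oakhollow Media Ltd.
Direct interest in Oakhollow Media Ltd: 16%.
Aggregating (R2): 30% + 10% + 40% + 16% = 96%.

96%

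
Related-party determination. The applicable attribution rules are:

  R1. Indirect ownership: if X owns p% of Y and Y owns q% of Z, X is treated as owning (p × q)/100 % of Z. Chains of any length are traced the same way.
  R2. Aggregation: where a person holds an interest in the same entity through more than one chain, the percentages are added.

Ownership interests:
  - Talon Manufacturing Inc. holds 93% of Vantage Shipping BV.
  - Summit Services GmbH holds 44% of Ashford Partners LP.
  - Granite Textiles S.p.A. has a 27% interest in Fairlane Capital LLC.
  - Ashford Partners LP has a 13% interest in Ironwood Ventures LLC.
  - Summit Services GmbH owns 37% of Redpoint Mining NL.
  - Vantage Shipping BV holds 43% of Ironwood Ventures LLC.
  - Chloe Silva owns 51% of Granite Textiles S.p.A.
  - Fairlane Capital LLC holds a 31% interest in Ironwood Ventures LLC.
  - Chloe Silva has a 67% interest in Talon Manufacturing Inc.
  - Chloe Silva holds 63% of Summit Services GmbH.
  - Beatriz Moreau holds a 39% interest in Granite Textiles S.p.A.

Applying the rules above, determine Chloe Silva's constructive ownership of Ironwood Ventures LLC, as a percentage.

Chain via Granite Textiles S.p.A. → Fairlane Capital LLC (R1): 51% × 27% × 31% = 4.2687% of Ironwood Ventures LLC.
Chain via Talon Manufacturing Inc. → Vantage Shipping BV (R1): 67% × 93% × 43% = 26.7933% of Ironwood Ventures LLC.
Chain via Summit Services GmbH → Ashford Partners LP (R1): 63% × 44% × 13% = 3.6036% of Ironwood Ventures LLC.
Aggregating (R2): 4.2687% + 26.7933% + 3.6036% = 34.6656%.

34.6656%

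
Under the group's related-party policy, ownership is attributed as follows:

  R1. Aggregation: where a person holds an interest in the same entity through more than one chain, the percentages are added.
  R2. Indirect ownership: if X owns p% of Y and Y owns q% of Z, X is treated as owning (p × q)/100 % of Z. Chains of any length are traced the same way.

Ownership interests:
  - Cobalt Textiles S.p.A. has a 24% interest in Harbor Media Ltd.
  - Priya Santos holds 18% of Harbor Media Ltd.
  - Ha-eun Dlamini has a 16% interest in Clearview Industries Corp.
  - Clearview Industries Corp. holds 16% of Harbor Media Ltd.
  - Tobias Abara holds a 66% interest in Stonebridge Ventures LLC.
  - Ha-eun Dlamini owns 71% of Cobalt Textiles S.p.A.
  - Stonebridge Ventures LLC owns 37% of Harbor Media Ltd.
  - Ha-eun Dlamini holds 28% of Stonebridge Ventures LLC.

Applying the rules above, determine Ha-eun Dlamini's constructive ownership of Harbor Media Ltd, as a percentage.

Chain via Clearview Industries Corp. (R2): 16% × 16% = 2.56% of Harbor Media Ltd.
Chain via Stonebridge Ventures LLC (R2): 28% × 37% = 10.36% of Harbor Media Ltd.
Chain via Cobalt Textiles S.p.A. (R2): 71% × 24% = 17.04% of Harbor Media Ltd.
Aggregating (R1): 2.56% + 10.36% + 17.04% = 29.96%.

29.96%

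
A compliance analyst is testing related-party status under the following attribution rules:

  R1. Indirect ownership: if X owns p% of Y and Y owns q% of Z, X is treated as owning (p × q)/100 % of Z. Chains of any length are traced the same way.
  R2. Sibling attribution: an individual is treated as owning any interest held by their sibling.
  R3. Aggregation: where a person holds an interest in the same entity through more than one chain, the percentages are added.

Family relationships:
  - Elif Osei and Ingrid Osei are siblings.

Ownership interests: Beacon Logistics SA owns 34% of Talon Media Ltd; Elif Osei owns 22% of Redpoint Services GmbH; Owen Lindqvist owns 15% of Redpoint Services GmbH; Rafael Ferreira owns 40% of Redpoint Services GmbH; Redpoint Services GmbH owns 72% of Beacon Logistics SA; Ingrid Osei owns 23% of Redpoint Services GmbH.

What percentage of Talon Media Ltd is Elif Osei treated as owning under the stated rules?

11.016%

By sibling attribution (R2), Elif Osei is treated as also owning Ingrid Osei's interest in Redpoint Services GmbH, giving 22% + 23% = 45%.
Chain via Redpoint Services GmbH → Beacon Logistics SA (R1): 45% × 72% × 34% = 11.016% of Talon Media Ltd.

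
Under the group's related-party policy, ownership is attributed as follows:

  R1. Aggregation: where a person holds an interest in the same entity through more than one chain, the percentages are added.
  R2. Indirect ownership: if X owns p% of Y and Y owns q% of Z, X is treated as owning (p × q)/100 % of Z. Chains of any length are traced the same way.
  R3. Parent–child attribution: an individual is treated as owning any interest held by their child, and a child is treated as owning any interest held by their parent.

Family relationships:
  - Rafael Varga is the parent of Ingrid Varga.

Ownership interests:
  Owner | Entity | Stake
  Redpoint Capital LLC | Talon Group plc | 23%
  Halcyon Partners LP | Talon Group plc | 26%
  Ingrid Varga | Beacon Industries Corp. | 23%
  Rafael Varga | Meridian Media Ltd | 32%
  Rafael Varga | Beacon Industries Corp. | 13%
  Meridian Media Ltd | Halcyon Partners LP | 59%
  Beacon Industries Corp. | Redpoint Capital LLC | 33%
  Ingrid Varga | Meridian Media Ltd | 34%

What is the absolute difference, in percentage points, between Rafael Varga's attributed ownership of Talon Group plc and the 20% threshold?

By parent–child attribution (R3), Rafael Varga is treated as also owning Ingrid Varga's interest in Meridian Media Ltd, giving 32% + 34% = 66%.
By parent–child attribution (R3), Rafael Varga is treated as also owning Ingrid Varga's interest in Beacon Industries Corp, giving 13% + 23% = 36%.
Chain via Meridian Media Ltd → Halcyon Partners LP (R2): 66% × 59% × 26% = 10.1244% of Talon Group plc.
Chain via Beacon Industries Corp. → Redpoint Capital LLC (R2): 36% × 33% × 23% = 2.7324% of Talon Group plc.
Aggregating (R1): 10.1244% + 2.7324% = 12.8568%.
12.8568% falls short of the 20% threshold by 7.1432 percentage points.

7.1432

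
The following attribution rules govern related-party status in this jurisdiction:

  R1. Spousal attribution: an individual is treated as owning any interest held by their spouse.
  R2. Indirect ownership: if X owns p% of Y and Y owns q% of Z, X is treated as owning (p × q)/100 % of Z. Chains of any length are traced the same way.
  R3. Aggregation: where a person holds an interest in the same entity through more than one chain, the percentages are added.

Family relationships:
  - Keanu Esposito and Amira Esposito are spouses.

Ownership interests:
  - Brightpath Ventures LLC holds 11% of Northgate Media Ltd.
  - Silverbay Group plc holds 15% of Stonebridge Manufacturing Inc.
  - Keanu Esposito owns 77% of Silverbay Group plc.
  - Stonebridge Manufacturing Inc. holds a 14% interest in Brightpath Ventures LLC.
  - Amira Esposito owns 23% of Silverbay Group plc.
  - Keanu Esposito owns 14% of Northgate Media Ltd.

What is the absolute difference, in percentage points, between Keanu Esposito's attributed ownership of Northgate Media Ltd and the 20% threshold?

By spousal attribution (R1), Keanu Esposito is treated as also owning Amira Esposito's interest in Silverbay Group plc, giving 77% + 23% = 100%.
Chain via Silverbay Group plc → Stonebridge Manufacturing Inc. → Brightpath Ventures LLC (R2): 100% × 15% × 14% × 11% = 0.231% of Northgate Media Ltd.
Direct interest in Northgate Media Ltd: 14%.
Aggregating (R3): 0.231% + 14% = 14.231%.
14.231% falls short of the 20% threshold by 5.769 percentage points.

5.769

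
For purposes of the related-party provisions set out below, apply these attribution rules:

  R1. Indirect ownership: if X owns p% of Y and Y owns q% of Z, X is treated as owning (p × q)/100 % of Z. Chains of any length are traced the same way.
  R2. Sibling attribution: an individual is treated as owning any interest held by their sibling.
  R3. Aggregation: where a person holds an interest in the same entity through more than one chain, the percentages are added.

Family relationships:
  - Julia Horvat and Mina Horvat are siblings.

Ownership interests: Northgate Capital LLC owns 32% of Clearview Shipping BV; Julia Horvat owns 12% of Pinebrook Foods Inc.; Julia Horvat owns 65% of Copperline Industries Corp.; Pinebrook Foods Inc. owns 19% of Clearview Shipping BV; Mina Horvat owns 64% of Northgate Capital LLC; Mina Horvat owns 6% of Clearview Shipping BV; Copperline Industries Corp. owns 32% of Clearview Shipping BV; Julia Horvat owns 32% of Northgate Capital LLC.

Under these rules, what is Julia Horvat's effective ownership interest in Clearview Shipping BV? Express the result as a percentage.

59.8%

By sibling attribution (R2), Julia Horvat is treated as also owning Mina Horvat's interest in Northgate Capital LLC, giving 32% + 64% = 96%.
By sibling attribution (R2), Julia Horvat is treated as owning Mina Horvat's 6% interest in Clearview Shipping BV.
Chain via Pinebrook Foods Inc. (R1): 12% × 19% = 2.28% of Clearview Shipping BV.
Chain via Copperline Industries Corp. (R1): 65% × 32% = 20.8% of Clearview Shipping BV.
Chain via Northgate Capital LLC (R1): 96% × 32% = 30.72% of Clearview Shipping BV.
Direct interest in Clearview Shipping BV: 6%.
Aggregating (R3): 2.28% + 20.8% + 30.72% + 6% = 59.8%.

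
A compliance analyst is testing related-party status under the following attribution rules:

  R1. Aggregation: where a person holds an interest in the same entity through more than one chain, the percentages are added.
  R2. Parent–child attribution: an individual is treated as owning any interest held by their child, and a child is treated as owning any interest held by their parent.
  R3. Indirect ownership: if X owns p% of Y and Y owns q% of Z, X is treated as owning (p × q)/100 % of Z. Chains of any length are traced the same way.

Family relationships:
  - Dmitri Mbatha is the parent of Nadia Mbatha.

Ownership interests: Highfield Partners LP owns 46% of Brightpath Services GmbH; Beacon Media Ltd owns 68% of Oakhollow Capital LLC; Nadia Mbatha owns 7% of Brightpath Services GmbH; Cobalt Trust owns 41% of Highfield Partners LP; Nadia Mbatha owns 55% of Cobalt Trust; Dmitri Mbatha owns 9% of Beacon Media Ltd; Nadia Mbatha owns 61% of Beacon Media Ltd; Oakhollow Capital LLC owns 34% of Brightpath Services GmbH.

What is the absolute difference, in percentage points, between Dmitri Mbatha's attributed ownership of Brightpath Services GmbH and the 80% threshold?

By parent–child attribution (R2), Dmitri Mbatha is treated as also owning Nadia Mbatha's interest in Beacon Media Ltd, giving 9% + 61% = 70%.
By parent–child attribution (R2), Dmitri Mbatha is treated as owning Nadia Mbatha's 55% interest in Cobalt Trust.
By parent–child attribution (R2), Dmitri Mbatha is treated as owning Nadia Mbatha's 7% interest in Brightpath Services GmbH.
Chain via Beacon Media Ltd → Oakhollow Capital LLC (R3): 70% × 68% × 34% = 16.184% of Brightpath Services GmbH.
Chain via Cobalt Trust → Highfield Partners LP (R3): 55% × 41% × 46% = 10.373% of Brightpath Services GmbH.
Direct interest in Brightpath Services GmbH: 7%.
Aggregating (R1): 16.184% + 10.373% + 7% = 33.557%.
33.557% falls short of the 80% threshold by 46.443 percentage points.

46.443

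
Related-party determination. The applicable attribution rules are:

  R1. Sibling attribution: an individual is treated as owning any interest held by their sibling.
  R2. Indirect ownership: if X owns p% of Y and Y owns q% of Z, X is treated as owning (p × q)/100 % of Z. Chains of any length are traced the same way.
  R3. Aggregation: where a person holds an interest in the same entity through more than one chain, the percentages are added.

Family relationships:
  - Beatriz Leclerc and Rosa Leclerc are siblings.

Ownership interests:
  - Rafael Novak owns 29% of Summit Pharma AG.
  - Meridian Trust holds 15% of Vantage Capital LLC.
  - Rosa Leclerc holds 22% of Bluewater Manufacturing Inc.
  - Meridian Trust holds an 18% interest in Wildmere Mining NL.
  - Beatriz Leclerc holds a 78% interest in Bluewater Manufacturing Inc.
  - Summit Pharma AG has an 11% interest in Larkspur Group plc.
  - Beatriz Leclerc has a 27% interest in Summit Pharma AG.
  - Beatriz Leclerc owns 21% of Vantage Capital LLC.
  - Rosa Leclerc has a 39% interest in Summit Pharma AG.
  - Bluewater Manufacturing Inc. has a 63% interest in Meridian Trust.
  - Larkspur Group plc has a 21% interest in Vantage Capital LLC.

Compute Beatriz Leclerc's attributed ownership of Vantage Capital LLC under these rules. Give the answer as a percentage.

By sibling attribution (R1), Beatriz Leclerc is treated as also owning Rosa Leclerc's interest in Bluewater Manufacturing Inc, giving 78% + 22% = 100%.
By sibling attribution (R1), Beatriz Leclerc is treated as also owning Rosa Leclerc's interest in Summit Pharma AG, giving 27% + 39% = 66%.
Chain via Bluewater Manufacturing Inc. → Meridian Trust (R2): 100% × 63% × 15% = 9.45% of Vantage Capital LLC.
Chain via Summit Pharma AG → Larkspur Group plc (R2): 66% × 11% × 21% = 1.5246% of Vantage Capital LLC.
Direct interest in Vantage Capital LLC: 21%.
Aggregating (R3): 9.45% + 1.5246% + 21% = 31.9746%.

31.9746%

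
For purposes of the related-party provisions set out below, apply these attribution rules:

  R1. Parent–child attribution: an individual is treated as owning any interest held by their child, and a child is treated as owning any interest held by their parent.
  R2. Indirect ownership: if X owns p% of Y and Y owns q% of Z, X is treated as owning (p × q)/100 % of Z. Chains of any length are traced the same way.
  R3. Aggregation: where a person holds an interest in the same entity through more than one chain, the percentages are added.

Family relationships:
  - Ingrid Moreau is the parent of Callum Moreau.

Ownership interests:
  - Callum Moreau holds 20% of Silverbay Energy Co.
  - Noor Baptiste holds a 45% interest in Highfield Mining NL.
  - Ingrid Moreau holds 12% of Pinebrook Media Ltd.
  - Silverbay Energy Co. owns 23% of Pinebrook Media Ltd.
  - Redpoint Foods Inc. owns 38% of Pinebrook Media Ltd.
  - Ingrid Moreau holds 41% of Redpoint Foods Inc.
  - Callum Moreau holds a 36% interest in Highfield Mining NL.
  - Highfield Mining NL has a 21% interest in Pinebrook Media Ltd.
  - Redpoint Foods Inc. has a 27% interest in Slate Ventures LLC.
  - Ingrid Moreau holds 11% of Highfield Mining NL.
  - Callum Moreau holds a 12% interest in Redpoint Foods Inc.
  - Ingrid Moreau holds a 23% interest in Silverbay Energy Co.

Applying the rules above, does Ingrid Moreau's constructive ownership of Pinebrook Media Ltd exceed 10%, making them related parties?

By parent–child attribution (R1), Ingrid Moreau is treated as also owning Callum Moreau's interest in Highfield Mining NL, giving 11% + 36% = 47%.
By parent–child attribution (R1), Ingrid Moreau is treated as also owning Callum Moreau's interest in Silverbay Energy Co, giving 23% + 20% = 43%.
By parent–child attribution (R1), Ingrid Moreau is treated as also owning Callum Moreau's interest in Redpoint Foods Inc, giving 41% + 12% = 53%.
Chain via Highfield Mining NL (R2): 47% × 21% = 9.87% of Pinebrook Media Ltd.
Chain via Silverbay Energy Co. (R2): 43% × 23% = 9.89% of Pinebrook Media Ltd.
Chain via Redpoint Foods Inc. (R2): 53% × 38% = 20.14% of Pinebrook Media Ltd.
Direct interest in Pinebrook Media Ltd: 12%.
Aggregating (R3): 9.87% + 9.89% + 20.14% + 12% = 51.9%.
51.9% exceeds the 10% threshold, so Ingrid is a related party to Pinebrook Media Ltd.

Yes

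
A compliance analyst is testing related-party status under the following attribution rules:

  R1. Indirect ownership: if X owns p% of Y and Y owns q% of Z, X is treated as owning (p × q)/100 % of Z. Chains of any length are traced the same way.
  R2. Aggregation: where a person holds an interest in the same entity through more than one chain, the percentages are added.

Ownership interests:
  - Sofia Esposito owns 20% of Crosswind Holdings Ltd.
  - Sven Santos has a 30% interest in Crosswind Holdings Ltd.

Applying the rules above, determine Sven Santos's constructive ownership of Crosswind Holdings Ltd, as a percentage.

Direct interest in Crosswind Holdings Ltd: 30%.

30%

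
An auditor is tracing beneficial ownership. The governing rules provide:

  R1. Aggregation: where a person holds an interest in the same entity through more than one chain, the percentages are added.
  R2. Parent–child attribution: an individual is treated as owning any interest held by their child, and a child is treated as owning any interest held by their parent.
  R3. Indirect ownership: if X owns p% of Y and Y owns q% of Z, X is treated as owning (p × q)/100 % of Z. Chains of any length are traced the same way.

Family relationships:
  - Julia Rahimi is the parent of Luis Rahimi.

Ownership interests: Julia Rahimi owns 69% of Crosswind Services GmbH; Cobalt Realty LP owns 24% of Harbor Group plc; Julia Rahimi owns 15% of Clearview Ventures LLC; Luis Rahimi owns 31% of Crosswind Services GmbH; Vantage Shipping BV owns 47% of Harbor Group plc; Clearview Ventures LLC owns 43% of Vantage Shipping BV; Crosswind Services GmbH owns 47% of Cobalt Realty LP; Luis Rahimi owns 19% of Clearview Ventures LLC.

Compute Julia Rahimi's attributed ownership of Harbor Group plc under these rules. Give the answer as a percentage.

18.1514%

By parent–child attribution (R2), Julia Rahimi is treated as also owning Luis Rahimi's interest in Crosswind Services GmbH, giving 69% + 31% = 100%.
By parent–child attribution (R2), Julia Rahimi is treated as also owning Luis Rahimi's interest in Clearview Ventures LLC, giving 15% + 19% = 34%.
Chain via Crosswind Services GmbH → Cobalt Realty LP (R3): 100% × 47% × 24% = 11.28% of Harbor Group plc.
Chain via Clearview Ventures LLC → Vantage Shipping BV (R3): 34% × 43% × 47% = 6.8714% of Harbor Group plc.
Aggregating (R1): 11.28% + 6.8714% = 18.1514%.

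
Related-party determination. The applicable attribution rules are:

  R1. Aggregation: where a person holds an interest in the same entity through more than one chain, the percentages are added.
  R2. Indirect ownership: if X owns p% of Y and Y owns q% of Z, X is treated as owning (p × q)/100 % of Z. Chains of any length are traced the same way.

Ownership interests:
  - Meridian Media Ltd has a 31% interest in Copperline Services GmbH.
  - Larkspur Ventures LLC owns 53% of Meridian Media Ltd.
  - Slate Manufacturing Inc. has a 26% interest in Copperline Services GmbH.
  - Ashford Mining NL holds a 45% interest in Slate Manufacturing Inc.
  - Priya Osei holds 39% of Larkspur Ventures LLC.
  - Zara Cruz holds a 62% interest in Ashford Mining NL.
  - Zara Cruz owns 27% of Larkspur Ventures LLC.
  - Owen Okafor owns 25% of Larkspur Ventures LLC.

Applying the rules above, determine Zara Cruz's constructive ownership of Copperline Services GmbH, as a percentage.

Chain via Ashford Mining NL → Slate Manufacturing Inc. (R2): 62% × 45% × 26% = 7.254% of Copperline Services GmbH.
Chain via Larkspur Ventures LLC → Meridian Media Ltd (R2): 27% × 53% × 31% = 4.4361% of Copperline Services GmbH.
Aggregating (R1): 7.254% + 4.4361% = 11.6901%.

11.6901%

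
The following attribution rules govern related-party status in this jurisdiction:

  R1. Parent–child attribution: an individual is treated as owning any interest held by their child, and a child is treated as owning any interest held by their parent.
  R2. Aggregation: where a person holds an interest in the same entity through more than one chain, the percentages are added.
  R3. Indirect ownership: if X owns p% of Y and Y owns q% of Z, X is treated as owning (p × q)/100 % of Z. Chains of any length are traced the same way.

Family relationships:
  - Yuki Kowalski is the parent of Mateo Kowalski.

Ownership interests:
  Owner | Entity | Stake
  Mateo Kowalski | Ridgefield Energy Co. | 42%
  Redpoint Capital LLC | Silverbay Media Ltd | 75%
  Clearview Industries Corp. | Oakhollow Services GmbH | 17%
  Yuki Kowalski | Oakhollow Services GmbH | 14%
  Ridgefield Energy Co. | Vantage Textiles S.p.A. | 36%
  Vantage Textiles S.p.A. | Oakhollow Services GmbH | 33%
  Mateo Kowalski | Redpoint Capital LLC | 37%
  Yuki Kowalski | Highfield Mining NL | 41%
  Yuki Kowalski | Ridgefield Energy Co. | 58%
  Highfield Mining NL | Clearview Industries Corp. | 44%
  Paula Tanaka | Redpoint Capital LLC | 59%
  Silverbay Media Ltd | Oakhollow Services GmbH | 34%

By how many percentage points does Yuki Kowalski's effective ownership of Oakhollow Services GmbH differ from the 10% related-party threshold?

28.3818

By parent–child attribution (R1), Yuki Kowalski is treated as also owning Mateo Kowalski's interest in Ridgefield Energy Co, giving 58% + 42% = 100%.
By parent–child attribution (R1), Yuki Kowalski is treated as owning Mateo Kowalski's 37% interest in Redpoint Capital LLC.
Chain via Highfield Mining NL → Clearview Industries Corp. (R3): 41% × 44% × 17% = 3.0668% of Oakhollow Services GmbH.
Chain via Ridgefield Energy Co. → Vantage Textiles S.p.A. (R3): 100% × 36% × 33% = 11.88% of Oakhollow Services GmbH.
Direct interest in Oakhollow Services GmbH: 14%.
Chain via Redpoint Capital LLC → Silverbay Media Ltd (R3): 37% × 75% × 34% = 9.435% of Oakhollow Services GmbH.
Aggregating (R2): 3.0668% + 11.88% + 14% + 9.435% = 38.3818%.
38.3818% exceeds the 10% threshold by 28.3818 percentage points.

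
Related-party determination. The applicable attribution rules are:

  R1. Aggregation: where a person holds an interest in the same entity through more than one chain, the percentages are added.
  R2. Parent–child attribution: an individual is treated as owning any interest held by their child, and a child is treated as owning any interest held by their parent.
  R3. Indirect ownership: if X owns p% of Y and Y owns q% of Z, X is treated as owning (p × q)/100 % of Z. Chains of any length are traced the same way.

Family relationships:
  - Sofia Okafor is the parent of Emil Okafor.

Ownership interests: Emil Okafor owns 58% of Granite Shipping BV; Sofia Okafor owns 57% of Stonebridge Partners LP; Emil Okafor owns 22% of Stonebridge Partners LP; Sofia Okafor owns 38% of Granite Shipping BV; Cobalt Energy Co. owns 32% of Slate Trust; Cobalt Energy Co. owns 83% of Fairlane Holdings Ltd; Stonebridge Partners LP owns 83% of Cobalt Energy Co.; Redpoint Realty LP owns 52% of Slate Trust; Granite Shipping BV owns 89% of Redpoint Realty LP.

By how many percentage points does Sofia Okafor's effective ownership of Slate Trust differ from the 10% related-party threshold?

55.4112

By parent–child attribution (R2), Sofia Okafor is treated as also owning Emil Okafor's interest in Stonebridge Partners LP, giving 57% + 22% = 79%.
By parent–child attribution (R2), Sofia Okafor is treated as also owning Emil Okafor's interest in Granite Shipping BV, giving 38% + 58% = 96%.
Chain via Stonebridge Partners LP → Cobalt Energy Co. (R3): 79% × 83% × 32% = 20.9824% of Slate Trust.
Chain via Granite Shipping BV → Redpoint Realty LP (R3): 96% × 89% × 52% = 44.4288% of Slate Trust.
Aggregating (R1): 20.9824% + 44.4288% = 65.4112%.
65.4112% exceeds the 10% threshold by 55.4112 percentage points.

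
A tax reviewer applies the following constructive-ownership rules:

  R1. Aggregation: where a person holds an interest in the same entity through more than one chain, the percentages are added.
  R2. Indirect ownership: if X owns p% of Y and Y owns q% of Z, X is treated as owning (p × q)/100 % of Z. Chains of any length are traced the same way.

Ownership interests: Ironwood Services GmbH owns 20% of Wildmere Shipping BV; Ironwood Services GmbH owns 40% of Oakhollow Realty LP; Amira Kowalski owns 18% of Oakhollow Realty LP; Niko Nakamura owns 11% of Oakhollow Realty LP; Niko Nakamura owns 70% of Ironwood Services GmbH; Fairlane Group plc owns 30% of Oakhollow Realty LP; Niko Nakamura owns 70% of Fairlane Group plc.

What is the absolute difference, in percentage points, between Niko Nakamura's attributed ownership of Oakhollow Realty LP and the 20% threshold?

40

Chain via Ironwood Services GmbH (R2): 70% × 40% = 28% of Oakhollow Realty LP.
Chain via Fairlane Group plc (R2): 70% × 30% = 21% of Oakhollow Realty LP.
Direct interest in Oakhollow Realty LP: 11%.
Aggregating (R1): 28% + 21% + 11% = 60%.
60% exceeds the 20% threshold by 40 percentage points.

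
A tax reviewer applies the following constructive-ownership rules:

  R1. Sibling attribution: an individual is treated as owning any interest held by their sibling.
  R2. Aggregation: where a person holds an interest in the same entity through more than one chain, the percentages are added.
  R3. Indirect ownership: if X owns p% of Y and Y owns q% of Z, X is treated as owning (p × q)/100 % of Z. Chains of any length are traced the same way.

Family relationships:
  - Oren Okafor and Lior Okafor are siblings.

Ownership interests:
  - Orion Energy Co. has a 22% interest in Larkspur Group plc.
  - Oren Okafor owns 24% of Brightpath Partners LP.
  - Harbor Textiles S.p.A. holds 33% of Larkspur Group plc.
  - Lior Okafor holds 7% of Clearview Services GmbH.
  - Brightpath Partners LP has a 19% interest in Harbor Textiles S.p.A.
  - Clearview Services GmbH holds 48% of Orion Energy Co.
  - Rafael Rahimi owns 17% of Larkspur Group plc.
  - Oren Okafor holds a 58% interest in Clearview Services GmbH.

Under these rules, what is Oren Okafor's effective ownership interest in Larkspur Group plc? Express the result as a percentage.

By sibling attribution (R1), Oren Okafor is treated as also owning Lior Okafor's interest in Clearview Services GmbH, giving 58% + 7% = 65%.
Chain via Brightpath Partners LP → Harbor Textiles S.p.A. (R3): 24% × 19% × 33% = 1.5048% of Larkspur Group plc.
Chain via Clearview Services GmbH → Orion Energy Co. (R3): 65% × 48% × 22% = 6.864% of Larkspur Group plc.
Aggregating (R2): 1.5048% + 6.864% = 8.3688%.

8.3688%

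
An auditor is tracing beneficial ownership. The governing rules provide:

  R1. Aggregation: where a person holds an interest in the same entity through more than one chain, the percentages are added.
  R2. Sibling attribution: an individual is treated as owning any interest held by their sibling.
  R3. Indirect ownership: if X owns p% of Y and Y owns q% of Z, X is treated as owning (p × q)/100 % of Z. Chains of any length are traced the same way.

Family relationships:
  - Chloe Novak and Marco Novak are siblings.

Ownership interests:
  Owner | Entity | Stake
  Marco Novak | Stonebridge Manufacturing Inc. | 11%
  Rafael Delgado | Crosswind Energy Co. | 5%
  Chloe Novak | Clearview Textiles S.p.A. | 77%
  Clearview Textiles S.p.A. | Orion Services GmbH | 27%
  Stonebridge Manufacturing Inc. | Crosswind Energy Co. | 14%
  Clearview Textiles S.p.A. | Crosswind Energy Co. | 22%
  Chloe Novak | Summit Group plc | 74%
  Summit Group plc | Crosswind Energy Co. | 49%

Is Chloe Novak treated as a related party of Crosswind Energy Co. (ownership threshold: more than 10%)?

Yes

By sibling attribution (R2), Chloe Novak is treated as owning Marco Novak's 11% interest in Stonebridge Manufacturing Inc.
Chain via Clearview Textiles S.p.A. (R3): 77% × 22% = 16.94% of Crosswind Energy Co.
Chain via Summit Group plc (R3): 74% × 49% = 36.26% of Crosswind Energy Co.
Chain via Stonebridge Manufacturing Inc. (R3): 11% × 14% = 1.54% of Crosswind Energy Co.
Aggregating (R1): 16.94% + 36.26% + 1.54% = 54.74%.
54.74% exceeds the 10% threshold, so Chloe is a related party to Crosswind Energy Co.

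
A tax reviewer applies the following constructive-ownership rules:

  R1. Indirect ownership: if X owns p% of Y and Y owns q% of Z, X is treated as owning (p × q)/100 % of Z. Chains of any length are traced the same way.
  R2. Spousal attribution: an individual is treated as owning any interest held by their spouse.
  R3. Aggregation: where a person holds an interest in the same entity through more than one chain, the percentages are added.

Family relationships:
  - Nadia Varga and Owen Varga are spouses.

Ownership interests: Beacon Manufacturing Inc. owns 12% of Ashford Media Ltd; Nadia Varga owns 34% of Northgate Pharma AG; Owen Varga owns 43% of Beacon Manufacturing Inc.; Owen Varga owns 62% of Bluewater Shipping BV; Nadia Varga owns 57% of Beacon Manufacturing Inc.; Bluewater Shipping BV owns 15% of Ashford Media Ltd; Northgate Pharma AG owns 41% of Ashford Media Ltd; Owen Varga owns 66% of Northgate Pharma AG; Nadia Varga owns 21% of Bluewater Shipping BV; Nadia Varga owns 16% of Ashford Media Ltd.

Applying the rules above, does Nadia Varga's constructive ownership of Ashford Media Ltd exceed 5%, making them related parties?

By spousal attribution (R2), Nadia Varga is treated as also owning Owen Varga's interest in Beacon Manufacturing Inc, giving 57% + 43% = 100%.
By spousal attribution (R2), Nadia Varga is treated as also owning Owen Varga's interest in Northgate Pharma AG, giving 34% + 66% = 100%.
By spousal attribution (R2), Nadia Varga is treated as also owning Owen Varga's interest in Bluewater Shipping BV, giving 21% + 62% = 83%.
Chain via Beacon Manufacturing Inc. (R1): 100% × 12% = 12% of Ashford Media Ltd.
Chain via Northgate Pharma AG (R1): 100% × 41% = 41% of Ashford Media Ltd.
Chain via Bluewater Shipping BV (R1): 83% × 15% = 12.45% of Ashford Media Ltd.
Direct interest in Ashford Media Ltd: 16%.
Aggregating (R3): 12% + 41% + 12.45% + 16% = 81.45%.
81.45% exceeds the 5% threshold, so Nadia is a related party to Ashford Media Ltd.

Yes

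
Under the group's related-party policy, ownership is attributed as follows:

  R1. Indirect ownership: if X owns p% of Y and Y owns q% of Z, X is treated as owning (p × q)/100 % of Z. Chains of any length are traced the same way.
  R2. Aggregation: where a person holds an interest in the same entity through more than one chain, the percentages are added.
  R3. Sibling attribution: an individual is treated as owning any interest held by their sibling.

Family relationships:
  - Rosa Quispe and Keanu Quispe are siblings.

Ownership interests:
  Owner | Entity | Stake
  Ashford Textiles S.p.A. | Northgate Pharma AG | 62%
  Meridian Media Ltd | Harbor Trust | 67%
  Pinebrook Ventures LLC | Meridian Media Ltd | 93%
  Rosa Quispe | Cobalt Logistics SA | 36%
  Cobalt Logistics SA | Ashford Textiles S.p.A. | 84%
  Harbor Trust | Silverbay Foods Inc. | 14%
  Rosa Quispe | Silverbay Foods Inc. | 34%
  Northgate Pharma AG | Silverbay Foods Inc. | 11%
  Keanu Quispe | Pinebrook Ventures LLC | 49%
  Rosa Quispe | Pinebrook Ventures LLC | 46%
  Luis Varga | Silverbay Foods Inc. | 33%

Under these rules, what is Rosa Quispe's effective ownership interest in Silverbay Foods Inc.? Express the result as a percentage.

By sibling attribution (R3), Rosa Quispe is treated as also owning Keanu Quispe's interest in Pinebrook Ventures LLC, giving 46% + 49% = 95%.
Chain via Cobalt Logistics SA → Ashford Textiles S.p.A. → Northgate Pharma AG (R1): 36% × 84% × 62% × 11% = 2.062368% of Silverbay Foods Inc.
Chain via Pinebrook Ventures LLC → Meridian Media Ltd → Harbor Trust (R1): 95% × 93% × 67% × 14% = 8.28723% of Silverbay Foods Inc.
Direct interest in Silverbay Foods Inc: 34%.
Aggregating (R2): 2.062368% + 8.28723% + 34% = 44.349598%.

44.349598%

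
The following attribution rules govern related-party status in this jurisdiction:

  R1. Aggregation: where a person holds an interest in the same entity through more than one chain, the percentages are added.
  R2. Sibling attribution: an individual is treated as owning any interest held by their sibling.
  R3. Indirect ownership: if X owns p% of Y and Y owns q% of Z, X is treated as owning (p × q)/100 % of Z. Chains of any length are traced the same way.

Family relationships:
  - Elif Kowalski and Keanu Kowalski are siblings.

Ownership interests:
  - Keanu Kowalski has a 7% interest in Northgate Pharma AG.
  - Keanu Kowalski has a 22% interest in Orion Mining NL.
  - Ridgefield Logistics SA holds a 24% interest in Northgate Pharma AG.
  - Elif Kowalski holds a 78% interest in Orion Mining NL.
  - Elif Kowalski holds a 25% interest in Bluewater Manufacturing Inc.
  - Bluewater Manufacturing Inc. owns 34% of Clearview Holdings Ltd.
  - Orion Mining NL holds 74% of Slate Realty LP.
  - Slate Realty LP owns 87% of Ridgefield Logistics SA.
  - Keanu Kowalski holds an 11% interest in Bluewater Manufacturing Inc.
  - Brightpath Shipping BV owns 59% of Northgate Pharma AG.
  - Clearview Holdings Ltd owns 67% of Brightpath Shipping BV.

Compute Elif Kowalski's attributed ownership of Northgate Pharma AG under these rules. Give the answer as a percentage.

By sibling attribution (R2), Elif Kowalski is treated as also owning Keanu Kowalski's interest in Orion Mining NL, giving 78% + 22% = 100%.
By sibling attribution (R2), Elif Kowalski is treated as also owning Keanu Kowalski's interest in Bluewater Manufacturing Inc, giving 25% + 11% = 36%.
By sibling attribution (R2), Elif Kowalski is treated as owning Keanu Kowalski's 7% interest in Northgate Pharma AG.
Chain via Orion Mining NL → Slate Realty LP → Ridgefield Logistics SA (R3): 100% × 74% × 87% × 24% = 15.4512% of Northgate Pharma AG.
Chain via Bluewater Manufacturing Inc. → Clearview Holdings Ltd → Brightpath Shipping BV (R3): 36% × 34% × 67% × 59% = 4.838472% of Northgate Pharma AG.
Direct interest in Northgate Pharma AG: 7%.
Aggregating (R1): 15.4512% + 4.838472% + 7% = 27.289672%.

27.289672%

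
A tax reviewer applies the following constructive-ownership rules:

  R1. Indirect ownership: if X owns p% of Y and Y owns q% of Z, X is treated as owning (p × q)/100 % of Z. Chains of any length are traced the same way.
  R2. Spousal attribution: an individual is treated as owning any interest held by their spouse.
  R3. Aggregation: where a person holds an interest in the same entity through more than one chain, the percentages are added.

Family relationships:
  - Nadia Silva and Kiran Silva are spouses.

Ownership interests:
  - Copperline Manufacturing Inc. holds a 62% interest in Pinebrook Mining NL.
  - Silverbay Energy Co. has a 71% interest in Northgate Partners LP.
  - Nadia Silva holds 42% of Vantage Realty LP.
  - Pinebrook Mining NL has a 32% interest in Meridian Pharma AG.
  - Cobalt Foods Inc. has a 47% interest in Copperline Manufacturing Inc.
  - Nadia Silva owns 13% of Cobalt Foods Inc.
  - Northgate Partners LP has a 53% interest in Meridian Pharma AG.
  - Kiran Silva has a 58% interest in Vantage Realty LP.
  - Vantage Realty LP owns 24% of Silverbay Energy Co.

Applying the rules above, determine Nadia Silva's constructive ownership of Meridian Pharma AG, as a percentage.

By spousal attribution (R2), Nadia Silva is treated as also owning Kiran Silva's interest in Vantage Realty LP, giving 42% + 58% = 100%.
Chain via Vantage Realty LP → Silverbay Energy Co. → Northgate Partners LP (R1): 100% × 24% × 71% × 53% = 9.0312% of Meridian Pharma AG.
Chain via Cobalt Foods Inc. → Copperline Manufacturing Inc. → Pinebrook Mining NL (R1): 13% × 47% × 62% × 32% = 1.212224% of Meridian Pharma AG.
Aggregating (R3): 9.0312% + 1.212224% = 10.243424%.

10.243424%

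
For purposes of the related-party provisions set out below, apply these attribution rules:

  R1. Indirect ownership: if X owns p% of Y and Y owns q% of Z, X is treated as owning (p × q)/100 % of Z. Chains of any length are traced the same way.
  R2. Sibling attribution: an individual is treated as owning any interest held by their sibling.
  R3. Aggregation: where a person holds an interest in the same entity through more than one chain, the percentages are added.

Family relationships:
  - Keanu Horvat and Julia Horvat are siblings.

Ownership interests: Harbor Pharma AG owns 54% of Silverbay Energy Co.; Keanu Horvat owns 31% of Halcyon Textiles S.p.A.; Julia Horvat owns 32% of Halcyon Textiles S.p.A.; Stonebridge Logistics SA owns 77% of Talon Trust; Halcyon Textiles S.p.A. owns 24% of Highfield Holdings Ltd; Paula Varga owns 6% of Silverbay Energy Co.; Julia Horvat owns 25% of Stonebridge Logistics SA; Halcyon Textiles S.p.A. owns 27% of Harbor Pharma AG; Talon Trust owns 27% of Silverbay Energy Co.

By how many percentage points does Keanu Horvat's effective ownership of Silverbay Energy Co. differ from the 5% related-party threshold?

By sibling attribution (R2), Keanu Horvat is treated as also owning Julia Horvat's interest in Halcyon Textiles S.p.A, giving 31% + 32% = 63%.
By sibling attribution (R2), Keanu Horvat is treated as owning Julia Horvat's 25% interest in Stonebridge Logistics SA.
Chain via Halcyon Textiles S.p.A. → Harbor Pharma AG (R1): 63% × 27% × 54% = 9.1854% of Silverbay Energy Co.
Chain via Stonebridge Logistics SA → Talon Trust (R1): 25% × 77% × 27% = 5.1975% of Silverbay Energy Co.
Aggregating (R3): 9.1854% + 5.1975% = 14.3829%.
14.3829% exceeds the 5% threshold by 9.3829 percentage points.

9.3829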